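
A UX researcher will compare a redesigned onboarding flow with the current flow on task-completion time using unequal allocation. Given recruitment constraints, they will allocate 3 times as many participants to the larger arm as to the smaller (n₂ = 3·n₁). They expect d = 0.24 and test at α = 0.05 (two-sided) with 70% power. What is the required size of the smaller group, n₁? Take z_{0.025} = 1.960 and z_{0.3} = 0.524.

With allocation ratio k = n₂/n₁ = 3, Var(x̄₁−x̄₂) = σ²(1/n₁ + 1/(k·n₁)) = σ²·(k+1)/(k·n₁).
So n₁ = (1 + 1/k)·((z_{α/2} + z_β)/d)² = 1.333 × (2.484/0.24)².
n₁ = 1.333 × 107.12 = 142.8.
Round up: n₁ = 143, giving n₂ = 3 × 143 = 429.

n₁ = 143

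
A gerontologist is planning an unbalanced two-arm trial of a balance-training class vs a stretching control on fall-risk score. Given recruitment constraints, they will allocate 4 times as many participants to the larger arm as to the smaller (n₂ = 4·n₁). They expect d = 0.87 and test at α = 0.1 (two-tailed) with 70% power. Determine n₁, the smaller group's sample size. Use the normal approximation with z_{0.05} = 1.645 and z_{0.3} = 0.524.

With allocation ratio k = n₂/n₁ = 4, Var(x̄₁−x̄₂) = σ²(1/n₁ + 1/(k·n₁)) = σ²·(k+1)/(k·n₁).
So n₁ = (1 + 1/k)·((z_{α/2} + z_β)/d)² = 1.250 × (2.169/0.87)².
n₁ = 1.250 × 6.22 = 7.8.
Round up: n₁ = 8, giving n₂ = 4 × 8 = 32.

n₁ = 8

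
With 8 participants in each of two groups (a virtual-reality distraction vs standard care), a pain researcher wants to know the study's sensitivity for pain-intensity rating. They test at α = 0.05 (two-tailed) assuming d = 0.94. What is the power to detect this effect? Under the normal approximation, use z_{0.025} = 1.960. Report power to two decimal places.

power ≈ 0.47

For two equal groups, power = Φ(d·√(n/2) − z_{α/2}).
d·√(n/2) = 0.94 × √(8/2) = 0.94 × 2.000 = 1.880.
z_β = 1.880 − 1.960 = -0.080.
Power = Φ(-0.080) = 0.468.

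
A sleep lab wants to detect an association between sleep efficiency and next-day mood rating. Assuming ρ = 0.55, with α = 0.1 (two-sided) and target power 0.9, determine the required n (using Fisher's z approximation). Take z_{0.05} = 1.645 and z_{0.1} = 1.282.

n = 26

Fisher's z: C = ½·ln((1+r)/(1−r)) = ½·ln(3.4444) = 0.6184.
n = ((z_{α/2} + z_β)/C)² + 3.
(1.645 + 1.282) / 0.6184 = 2.927 / 0.6184 = 4.733.
n = 4.733² + 3 = 22.40 + 3 = 25.4.
Round up.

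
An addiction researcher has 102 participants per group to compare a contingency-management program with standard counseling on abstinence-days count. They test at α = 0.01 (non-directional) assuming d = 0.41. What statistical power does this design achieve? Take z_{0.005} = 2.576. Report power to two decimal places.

For two equal groups, power = Φ(d·√(n/2) − z_{α/2}).
d·√(n/2) = 0.41 × √(102/2) = 0.41 × 7.141 = 2.928.
z_β = 2.928 − 2.576 = 0.352.
Power = Φ(0.352) = 0.638.

power ≈ 0.64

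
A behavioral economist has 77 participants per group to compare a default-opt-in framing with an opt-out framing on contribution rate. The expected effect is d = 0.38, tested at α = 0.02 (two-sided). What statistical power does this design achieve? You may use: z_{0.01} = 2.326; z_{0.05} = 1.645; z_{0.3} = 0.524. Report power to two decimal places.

For two equal groups, power = Φ(d·√(n/2) − z_{α/2}).
d·√(n/2) = 0.38 × √(77/2) = 0.38 × 6.205 = 2.358.
z_β = 2.358 − 2.326 = 0.032.
Power = Φ(0.032) = 0.513.

power ≈ 0.51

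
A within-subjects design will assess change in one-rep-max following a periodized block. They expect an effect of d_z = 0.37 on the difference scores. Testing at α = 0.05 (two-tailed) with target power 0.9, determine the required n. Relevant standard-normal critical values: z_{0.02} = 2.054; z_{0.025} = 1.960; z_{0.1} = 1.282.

For a paired (one-sample on differences) test: n = ((z_{α/2} + z_β) / d)².
z_{α/2} + z_β = 1.960 + 1.282 = 3.242.
n = (3.242 / 0.37)² = 8.762² = 76.78.
Round up.

n = 77 pairs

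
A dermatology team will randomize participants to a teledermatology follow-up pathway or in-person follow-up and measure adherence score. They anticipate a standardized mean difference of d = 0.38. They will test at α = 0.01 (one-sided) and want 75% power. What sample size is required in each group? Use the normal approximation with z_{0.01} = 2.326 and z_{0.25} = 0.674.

For two independent groups with equal n: n = 2·((z_{α} + z_β) / d)².
z_{α} + z_β = 2.326 + 0.674 = 3.000.
n = 2 × (3.000 / 0.38)² = 2 × 7.895² = 2 × 62.33 = 124.7.
Round up to the next whole participant.

n = 125 per group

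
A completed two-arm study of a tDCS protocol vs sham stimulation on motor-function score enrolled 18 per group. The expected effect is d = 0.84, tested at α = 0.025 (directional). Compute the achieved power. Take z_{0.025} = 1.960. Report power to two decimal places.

For two equal groups, power = Φ(d·√(n/2) − z_{α}).
d·√(n/2) = 0.84 × √(18/2) = 0.84 × 3.000 = 2.520.
z_β = 2.520 − 1.960 = 0.560.
Power = Φ(0.560) = 0.712.

power ≈ 0.71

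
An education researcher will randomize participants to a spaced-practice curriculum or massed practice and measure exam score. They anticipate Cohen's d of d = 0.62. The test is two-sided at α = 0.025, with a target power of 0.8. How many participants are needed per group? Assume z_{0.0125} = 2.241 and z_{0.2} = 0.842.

n = 50 per group

For two independent groups with equal n: n = 2·((z_{α/2} + z_β) / d)².
z_{α/2} + z_β = 2.241 + 0.842 = 3.083.
n = 2 × (3.083 / 0.62)² = 2 × 4.973² = 2 × 24.73 = 49.5.
Round up to the next whole participant.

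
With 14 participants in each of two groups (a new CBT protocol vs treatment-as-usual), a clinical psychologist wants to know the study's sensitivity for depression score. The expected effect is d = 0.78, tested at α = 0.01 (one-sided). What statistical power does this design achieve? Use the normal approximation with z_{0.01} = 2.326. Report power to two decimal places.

For two equal groups, power = Φ(d·√(n/2) − z_{α}).
d·√(n/2) = 0.78 × √(14/2) = 0.78 × 2.646 = 2.064.
z_β = 2.064 − 2.326 = -0.262.
Power = Φ(-0.262) = 0.397.

power ≈ 0.40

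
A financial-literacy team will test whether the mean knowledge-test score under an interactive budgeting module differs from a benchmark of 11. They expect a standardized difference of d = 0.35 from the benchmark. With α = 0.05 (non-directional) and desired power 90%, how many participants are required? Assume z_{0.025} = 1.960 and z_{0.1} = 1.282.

n = 86

For a one-sample test: n = ((z_{α/2} + z_β) / d)².
z_{α/2} + z_β = 1.960 + 1.282 = 3.242.
n = (3.242 / 0.35)² = 9.263² = 85.80.
Round up.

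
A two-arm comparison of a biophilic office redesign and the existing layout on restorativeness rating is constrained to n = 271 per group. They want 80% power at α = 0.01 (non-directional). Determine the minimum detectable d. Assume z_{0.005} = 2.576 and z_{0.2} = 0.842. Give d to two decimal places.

For two independent groups of n = 271 each: d_min = (z_{α/2} + z_β)·√(2/n).
z-sum = 2.576 + 0.842 = 3.418.
d_min = 3.418 × √(2/271) = 3.418 × 0.0859 = 0.294.

d_min ≈ 0.29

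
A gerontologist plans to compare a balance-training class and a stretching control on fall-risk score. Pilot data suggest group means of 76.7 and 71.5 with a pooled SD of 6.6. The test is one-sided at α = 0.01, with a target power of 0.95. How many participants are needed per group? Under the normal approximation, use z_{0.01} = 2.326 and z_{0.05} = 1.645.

n = 51 per group

Cohen's d = |M₁ − M₂| / SD_pooled = |76.7 − 71.5| / 6.6 = 5.2 / 6.6 = 0.788.
For two independent groups with equal n: n = 2·((z_{α} + z_β) / d)².
z_{α} + z_β = 2.326 + 1.645 = 3.971.
n = 2 × (3.971 / 0.788)² = 2 × 5.039² = 2 × 25.39 = 50.8.
Round up to the next whole participant.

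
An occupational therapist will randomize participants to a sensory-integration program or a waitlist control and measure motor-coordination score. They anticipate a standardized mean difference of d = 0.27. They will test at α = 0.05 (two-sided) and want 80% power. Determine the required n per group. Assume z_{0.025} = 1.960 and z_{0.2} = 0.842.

For two independent groups with equal n: n = 2·((z_{α/2} + z_β) / d)².
z_{α/2} + z_β = 1.960 + 0.842 = 2.802.
n = 2 × (2.802 / 0.27)² = 2 × 10.378² = 2 × 107.70 = 215.4.
Round up to the next whole participant.

n = 216 per group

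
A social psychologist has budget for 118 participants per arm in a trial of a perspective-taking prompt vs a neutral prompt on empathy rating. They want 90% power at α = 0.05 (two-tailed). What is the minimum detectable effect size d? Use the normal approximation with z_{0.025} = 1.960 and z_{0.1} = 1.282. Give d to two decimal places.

For two independent groups of n = 118 each: d_min = (z_{α/2} + z_β)·√(2/n).
z-sum = 1.960 + 1.282 = 3.242.
d_min = 3.242 × √(2/118) = 3.242 × 0.1302 = 0.422.

d_min ≈ 0.42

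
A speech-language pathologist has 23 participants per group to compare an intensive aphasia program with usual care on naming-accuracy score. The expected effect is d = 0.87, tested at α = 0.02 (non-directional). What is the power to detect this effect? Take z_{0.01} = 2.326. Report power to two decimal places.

power ≈ 0.73

For two equal groups, power = Φ(d·√(n/2) − z_{α/2}).
d·√(n/2) = 0.87 × √(23/2) = 0.87 × 3.391 = 2.950.
z_β = 2.950 − 2.326 = 0.624.
Power = Φ(0.624) = 0.734.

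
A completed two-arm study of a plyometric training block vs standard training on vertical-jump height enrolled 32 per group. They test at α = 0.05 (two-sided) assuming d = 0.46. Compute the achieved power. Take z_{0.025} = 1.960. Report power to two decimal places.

For two equal groups, power = Φ(d·√(n/2) − z_{α/2}).
d·√(n/2) = 0.46 × √(32/2) = 0.46 × 4.000 = 1.840.
z_β = 1.840 − 1.960 = -0.120.
Power = Φ(-0.120) = 0.452.

power ≈ 0.45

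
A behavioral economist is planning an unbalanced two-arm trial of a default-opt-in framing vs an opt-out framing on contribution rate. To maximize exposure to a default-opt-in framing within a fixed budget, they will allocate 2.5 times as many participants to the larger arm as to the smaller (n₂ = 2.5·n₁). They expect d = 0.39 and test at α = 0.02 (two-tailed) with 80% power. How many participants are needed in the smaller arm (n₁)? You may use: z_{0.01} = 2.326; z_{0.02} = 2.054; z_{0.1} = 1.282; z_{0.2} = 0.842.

With allocation ratio k = n₂/n₁ = 2.5, Var(x̄₁−x̄₂) = σ²(1/n₁ + 1/(k·n₁)) = σ²·(k+1)/(k·n₁).
So n₁ = (1 + 1/k)·((z_{α/2} + z_β)/d)² = 1.400 × (3.168/0.39)².
n₁ = 1.400 × 65.98 = 92.4.
Round up: n₁ = 93, giving n₂ = ⌈2.5 × 93⌉ = ⌈232.5⌉ = 233.

n₁ = 93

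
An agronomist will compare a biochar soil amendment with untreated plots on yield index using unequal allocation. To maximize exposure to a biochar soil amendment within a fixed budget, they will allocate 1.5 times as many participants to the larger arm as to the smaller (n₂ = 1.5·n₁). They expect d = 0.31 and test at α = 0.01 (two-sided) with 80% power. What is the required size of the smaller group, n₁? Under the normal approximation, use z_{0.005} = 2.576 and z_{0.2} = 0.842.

With allocation ratio k = n₂/n₁ = 1.5, Var(x̄₁−x̄₂) = σ²(1/n₁ + 1/(k·n₁)) = σ²·(k+1)/(k·n₁).
So n₁ = (1 + 1/k)·((z_{α/2} + z_β)/d)² = 1.667 × (3.418/0.31)².
n₁ = 1.667 × 121.57 = 202.6.
Round up: n₁ = 203, giving n₂ = ⌈1.5 × 203⌉ = ⌈304.5⌉ = 305.

n₁ = 203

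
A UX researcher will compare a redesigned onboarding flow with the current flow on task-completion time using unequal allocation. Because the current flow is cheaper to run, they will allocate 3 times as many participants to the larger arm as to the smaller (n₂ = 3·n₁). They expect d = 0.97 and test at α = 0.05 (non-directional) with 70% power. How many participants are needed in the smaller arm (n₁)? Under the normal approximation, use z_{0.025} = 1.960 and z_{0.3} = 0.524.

With allocation ratio k = n₂/n₁ = 3, Var(x̄₁−x̄₂) = σ²(1/n₁ + 1/(k·n₁)) = σ²·(k+1)/(k·n₁).
So n₁ = (1 + 1/k)·((z_{α/2} + z_β)/d)² = 1.333 × (2.484/0.97)².
n₁ = 1.333 × 6.56 = 8.7.
Round up: n₁ = 9, giving n₂ = 3 × 9 = 27.

n₁ = 9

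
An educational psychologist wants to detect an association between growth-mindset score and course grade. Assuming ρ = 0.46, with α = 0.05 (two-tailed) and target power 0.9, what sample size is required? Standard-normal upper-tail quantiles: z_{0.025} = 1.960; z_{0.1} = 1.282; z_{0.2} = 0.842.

Fisher's z: C = ½·ln((1+r)/(1−r)) = ½·ln(2.7037) = 0.4973.
n = ((z_{α/2} + z_β)/C)² + 3.
(1.960 + 1.282) / 0.4973 = 3.242 / 0.4973 = 6.519.
n = 6.519² + 3 = 42.50 + 3 = 45.5.
Round up.

n = 46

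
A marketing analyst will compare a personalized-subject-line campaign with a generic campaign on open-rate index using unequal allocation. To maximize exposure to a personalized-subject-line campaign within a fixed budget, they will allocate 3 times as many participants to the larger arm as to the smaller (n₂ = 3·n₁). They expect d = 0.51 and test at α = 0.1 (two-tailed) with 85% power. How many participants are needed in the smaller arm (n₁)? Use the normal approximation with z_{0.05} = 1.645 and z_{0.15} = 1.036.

With allocation ratio k = n₂/n₁ = 3, Var(x̄₁−x̄₂) = σ²(1/n₁ + 1/(k·n₁)) = σ²·(k+1)/(k·n₁).
So n₁ = (1 + 1/k)·((z_{α/2} + z_β)/d)² = 1.333 × (2.681/0.51)².
n₁ = 1.333 × 27.63 = 36.8.
Round up: n₁ = 37, giving n₂ = 3 × 37 = 111.

n₁ = 37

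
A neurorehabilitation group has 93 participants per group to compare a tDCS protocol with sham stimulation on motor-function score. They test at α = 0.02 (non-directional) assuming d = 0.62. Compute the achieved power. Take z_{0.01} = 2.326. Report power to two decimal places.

power ≈ 0.97

For two equal groups, power = Φ(d·√(n/2) − z_{α/2}).
d·√(n/2) = 0.62 × √(93/2) = 0.62 × 6.819 = 4.228.
z_β = 4.228 − 2.326 = 1.902.
Power = Φ(1.902) = 0.971.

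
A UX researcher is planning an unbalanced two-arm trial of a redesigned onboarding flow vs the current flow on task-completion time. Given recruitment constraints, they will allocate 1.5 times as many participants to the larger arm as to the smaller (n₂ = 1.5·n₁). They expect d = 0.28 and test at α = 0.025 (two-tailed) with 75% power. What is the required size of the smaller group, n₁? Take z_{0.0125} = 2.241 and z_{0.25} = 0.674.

n₁ = 181

With allocation ratio k = n₂/n₁ = 1.5, Var(x̄₁−x̄₂) = σ²(1/n₁ + 1/(k·n₁)) = σ²·(k+1)/(k·n₁).
So n₁ = (1 + 1/k)·((z_{α/2} + z_β)/d)² = 1.667 × (2.915/0.28)².
n₁ = 1.667 × 108.38 = 180.6.
Round up: n₁ = 181, giving n₂ = ⌈1.5 × 181⌉ = ⌈271.5⌉ = 272.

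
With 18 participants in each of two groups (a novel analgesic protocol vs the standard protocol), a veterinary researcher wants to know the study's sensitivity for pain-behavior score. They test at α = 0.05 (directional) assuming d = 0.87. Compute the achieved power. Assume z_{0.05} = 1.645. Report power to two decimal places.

For two equal groups, power = Φ(d·√(n/2) − z_{α}).
d·√(n/2) = 0.87 × √(18/2) = 0.87 × 3.000 = 2.610.
z_β = 2.610 − 1.645 = 0.965.
Power = Φ(0.965) = 0.833.

power ≈ 0.83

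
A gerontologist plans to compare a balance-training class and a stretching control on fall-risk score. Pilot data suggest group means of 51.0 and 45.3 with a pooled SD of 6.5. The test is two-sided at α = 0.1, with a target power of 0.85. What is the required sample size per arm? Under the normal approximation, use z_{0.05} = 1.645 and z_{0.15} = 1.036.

Cohen's d = |M₁ − M₂| / SD_pooled = |51.0 − 45.3| / 6.5 = 5.7 / 6.5 = 0.877.
For two independent groups with equal n: n = 2·((z_{α/2} + z_β) / d)².
z_{α/2} + z_β = 1.645 + 1.036 = 2.681.
n = 2 × (2.681 / 0.877)² = 2 × 3.057² = 2 × 9.35 = 18.7.
Round up to the next whole participant.

n = 19 per group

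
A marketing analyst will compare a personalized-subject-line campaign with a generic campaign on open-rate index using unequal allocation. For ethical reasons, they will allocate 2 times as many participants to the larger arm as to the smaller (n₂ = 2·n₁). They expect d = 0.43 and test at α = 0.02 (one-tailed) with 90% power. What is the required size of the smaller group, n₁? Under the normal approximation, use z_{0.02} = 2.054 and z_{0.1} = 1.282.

With allocation ratio k = n₂/n₁ = 2, Var(x̄₁−x̄₂) = σ²(1/n₁ + 1/(k·n₁)) = σ²·(k+1)/(k·n₁).
So n₁ = (1 + 1/k)·((z_{α} + z_β)/d)² = 1.500 × (3.336/0.43)².
n₁ = 1.500 × 60.19 = 90.3.
Round up: n₁ = 91, giving n₂ = 2 × 91 = 182.

n₁ = 91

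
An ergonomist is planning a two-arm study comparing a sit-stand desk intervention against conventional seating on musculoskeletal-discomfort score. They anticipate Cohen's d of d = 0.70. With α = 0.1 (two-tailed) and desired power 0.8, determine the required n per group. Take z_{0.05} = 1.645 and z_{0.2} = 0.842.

For two independent groups with equal n: n = 2·((z_{α/2} + z_β) / d)².
z_{α/2} + z_β = 1.645 + 0.842 = 2.487.
n = 2 × (2.487 / 0.70)² = 2 × 3.553² = 2 × 12.62 = 25.2.
Round up to the next whole participant.

n = 26 per group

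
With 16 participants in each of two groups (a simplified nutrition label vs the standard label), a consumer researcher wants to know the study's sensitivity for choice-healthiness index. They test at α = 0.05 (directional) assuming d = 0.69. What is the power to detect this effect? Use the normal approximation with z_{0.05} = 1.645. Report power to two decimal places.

power ≈ 0.62

For two equal groups, power = Φ(d·√(n/2) − z_{α}).
d·√(n/2) = 0.69 × √(16/2) = 0.69 × 2.828 = 1.952.
z_β = 1.952 − 1.645 = 0.307.
Power = Φ(0.307) = 0.620.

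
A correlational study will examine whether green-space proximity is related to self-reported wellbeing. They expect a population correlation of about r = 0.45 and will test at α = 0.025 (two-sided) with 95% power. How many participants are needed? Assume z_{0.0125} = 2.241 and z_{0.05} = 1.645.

n = 68

Fisher's z: C = ½·ln((1+r)/(1−r)) = ½·ln(2.6364) = 0.4847.
n = ((z_{α/2} + z_β)/C)² + 3.
(2.241 + 1.645) / 0.4847 = 3.886 / 0.4847 = 8.017.
n = 8.017² + 3 = 64.28 + 3 = 67.3.
Round up.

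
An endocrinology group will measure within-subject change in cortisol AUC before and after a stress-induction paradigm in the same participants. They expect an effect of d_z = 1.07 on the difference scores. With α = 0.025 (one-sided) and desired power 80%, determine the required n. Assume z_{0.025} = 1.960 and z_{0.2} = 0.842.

n = 7 pairs

For a paired (one-sample on differences) test: n = ((z_{α} + z_β) / d)².
z_{α} + z_β = 1.960 + 0.842 = 2.802.
n = (2.802 / 1.07)² = 2.619² = 6.86.
Round up.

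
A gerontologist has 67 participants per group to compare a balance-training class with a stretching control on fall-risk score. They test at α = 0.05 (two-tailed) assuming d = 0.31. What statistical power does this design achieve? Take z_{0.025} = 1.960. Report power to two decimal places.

power ≈ 0.43

For two equal groups, power = Φ(d·√(n/2) − z_{α/2}).
d·√(n/2) = 0.31 × √(67/2) = 0.31 × 5.788 = 1.794.
z_β = 1.794 − 1.960 = -0.166.
Power = Φ(-0.166) = 0.434.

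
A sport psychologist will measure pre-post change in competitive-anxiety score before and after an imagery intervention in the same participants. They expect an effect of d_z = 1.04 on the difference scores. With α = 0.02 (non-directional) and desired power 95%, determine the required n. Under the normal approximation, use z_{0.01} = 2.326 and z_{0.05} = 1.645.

n = 15 pairs

For a paired (one-sample on differences) test: n = ((z_{α/2} + z_β) / d)².
z_{α/2} + z_β = 2.326 + 1.645 = 3.971.
n = (3.971 / 1.04)² = 3.818² = 14.58.
Round up.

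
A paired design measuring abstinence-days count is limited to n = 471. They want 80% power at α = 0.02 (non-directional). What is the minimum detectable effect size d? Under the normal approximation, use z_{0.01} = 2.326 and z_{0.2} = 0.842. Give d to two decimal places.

For a single sample (or paired design) of n = 471: d_min = (z_{α/2} + z_β)/√n.
z-sum = 2.326 + 0.842 = 3.168.
d_min = 3.168 / √471 = 3.168 / 21.703 = 0.146.

d_min ≈ 0.15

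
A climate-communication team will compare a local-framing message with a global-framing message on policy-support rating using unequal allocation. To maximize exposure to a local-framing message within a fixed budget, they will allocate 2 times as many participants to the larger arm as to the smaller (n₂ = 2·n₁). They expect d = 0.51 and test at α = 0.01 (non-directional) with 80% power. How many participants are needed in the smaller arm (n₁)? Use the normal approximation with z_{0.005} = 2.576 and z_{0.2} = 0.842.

With allocation ratio k = n₂/n₁ = 2, Var(x̄₁−x̄₂) = σ²(1/n₁ + 1/(k·n₁)) = σ²·(k+1)/(k·n₁).
So n₁ = (1 + 1/k)·((z_{α/2} + z_β)/d)² = 1.500 × (3.418/0.51)².
n₁ = 1.500 × 44.92 = 67.4.
Round up: n₁ = 68, giving n₂ = 2 × 68 = 136.

n₁ = 68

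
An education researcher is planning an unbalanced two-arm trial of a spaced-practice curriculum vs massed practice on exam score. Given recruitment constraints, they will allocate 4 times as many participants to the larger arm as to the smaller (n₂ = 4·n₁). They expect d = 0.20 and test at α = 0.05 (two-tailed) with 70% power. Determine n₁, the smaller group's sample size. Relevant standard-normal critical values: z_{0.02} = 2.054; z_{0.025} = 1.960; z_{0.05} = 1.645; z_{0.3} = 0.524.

n₁ = 193

With allocation ratio k = n₂/n₁ = 4, Var(x̄₁−x̄₂) = σ²(1/n₁ + 1/(k·n₁)) = σ²·(k+1)/(k·n₁).
So n₁ = (1 + 1/k)·((z_{α/2} + z_β)/d)² = 1.250 × (2.484/0.20)².
n₁ = 1.250 × 154.26 = 192.8.
Round up: n₁ = 193, giving n₂ = 4 × 193 = 772.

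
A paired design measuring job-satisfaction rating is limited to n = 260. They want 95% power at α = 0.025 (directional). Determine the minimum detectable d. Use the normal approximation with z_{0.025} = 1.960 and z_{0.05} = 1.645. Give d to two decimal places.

For a single sample (or paired design) of n = 260: d_min = (z_{α} + z_β)/√n.
z-sum = 1.960 + 1.645 = 3.605.
d_min = 3.605 / √260 = 3.605 / 16.125 = 0.224.

d_min ≈ 0.22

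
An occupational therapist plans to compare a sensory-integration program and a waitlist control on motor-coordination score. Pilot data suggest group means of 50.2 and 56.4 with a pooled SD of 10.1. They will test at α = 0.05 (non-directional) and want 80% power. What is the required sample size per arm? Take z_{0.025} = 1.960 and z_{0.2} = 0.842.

Cohen's d = |M₁ − M₂| / SD_pooled = |50.2 − 56.4| / 10.1 = 6.2 / 10.1 = 0.614.
For two independent groups with equal n: n = 2·((z_{α/2} + z_β) / d)².
z_{α/2} + z_β = 1.960 + 0.842 = 2.802.
n = 2 × (2.802 / 0.614)² = 2 × 4.564² = 2 × 20.83 = 41.7.
Round up to the next whole participant.

n = 42 per group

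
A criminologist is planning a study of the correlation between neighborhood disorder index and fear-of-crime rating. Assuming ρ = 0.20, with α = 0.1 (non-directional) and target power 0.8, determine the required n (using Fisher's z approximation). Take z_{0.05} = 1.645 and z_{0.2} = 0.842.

n = 154

Fisher's z: C = ½·ln((1+r)/(1−r)) = ½·ln(1.5000) = 0.2027.
n = ((z_{α/2} + z_β)/C)² + 3.
(1.645 + 0.842) / 0.2027 = 2.487 / 0.2027 = 12.269.
n = 12.269² + 3 = 150.54 + 3 = 153.5.
Round up.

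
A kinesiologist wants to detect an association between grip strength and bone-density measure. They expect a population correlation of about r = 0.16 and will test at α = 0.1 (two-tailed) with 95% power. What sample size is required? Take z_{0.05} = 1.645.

Fisher's z: C = ½·ln((1+r)/(1−r)) = ½·ln(1.3810) = 0.1614.
n = ((z_{α/2} + z_β)/C)² + 3.
(1.645 + 1.645) / 0.1614 = 3.290 / 0.1614 = 20.384.
n = 20.384² + 3 = 415.51 + 3 = 418.5.
Round up.

n = 419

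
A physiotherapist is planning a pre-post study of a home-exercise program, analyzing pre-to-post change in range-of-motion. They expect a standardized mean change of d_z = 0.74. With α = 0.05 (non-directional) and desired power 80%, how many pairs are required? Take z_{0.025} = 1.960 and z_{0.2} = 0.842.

n = 15 pairs

For a paired (one-sample on differences) test: n = ((z_{α/2} + z_β) / d)².
z_{α/2} + z_β = 1.960 + 0.842 = 2.802.
n = (2.802 / 0.74)² = 3.786² = 14.34.
Round up.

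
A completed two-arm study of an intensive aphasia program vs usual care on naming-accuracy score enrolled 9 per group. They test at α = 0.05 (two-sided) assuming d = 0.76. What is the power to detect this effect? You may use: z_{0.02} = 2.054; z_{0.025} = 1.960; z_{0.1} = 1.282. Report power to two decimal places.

power ≈ 0.36

For two equal groups, power = Φ(d·√(n/2) − z_{α/2}).
d·√(n/2) = 0.76 × √(9/2) = 0.76 × 2.121 = 1.612.
z_β = 1.612 − 1.960 = -0.348.
Power = Φ(-0.348) = 0.364.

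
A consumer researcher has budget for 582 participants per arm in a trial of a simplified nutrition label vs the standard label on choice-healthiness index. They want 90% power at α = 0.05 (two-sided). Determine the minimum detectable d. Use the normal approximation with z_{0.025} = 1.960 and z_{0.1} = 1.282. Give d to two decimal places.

For two independent groups of n = 582 each: d_min = (z_{α/2} + z_β)·√(2/n).
z-sum = 1.960 + 1.282 = 3.242.
d_min = 3.242 × √(2/582) = 3.242 × 0.0586 = 0.190.

d_min ≈ 0.19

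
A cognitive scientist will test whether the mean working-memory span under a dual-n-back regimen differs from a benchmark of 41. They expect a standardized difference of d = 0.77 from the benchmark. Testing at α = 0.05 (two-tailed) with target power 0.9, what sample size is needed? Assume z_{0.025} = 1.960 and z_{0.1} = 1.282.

For a one-sample test: n = ((z_{α/2} + z_β) / d)².
z_{α/2} + z_β = 1.960 + 1.282 = 3.242.
n = (3.242 / 0.77)² = 4.210² = 17.73.
Round up.

n = 18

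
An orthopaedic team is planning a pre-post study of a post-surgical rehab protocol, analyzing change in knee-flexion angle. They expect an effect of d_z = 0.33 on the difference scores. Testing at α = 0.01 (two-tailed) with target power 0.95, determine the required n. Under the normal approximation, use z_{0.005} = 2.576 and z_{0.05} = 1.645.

For a paired (one-sample on differences) test: n = ((z_{α/2} + z_β) / d)².
z_{α/2} + z_β = 2.576 + 1.645 = 4.221.
n = (4.221 / 0.33)² = 12.791² = 163.61.
Round up.

n = 164 pairs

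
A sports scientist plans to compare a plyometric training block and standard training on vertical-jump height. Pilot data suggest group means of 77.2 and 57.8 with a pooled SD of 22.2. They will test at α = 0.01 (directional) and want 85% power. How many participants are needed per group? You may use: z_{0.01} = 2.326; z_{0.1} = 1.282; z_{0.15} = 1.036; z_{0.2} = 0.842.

n = 30 per group

Cohen's d = |M₁ − M₂| / SD_pooled = |77.2 − 57.8| / 22.2 = 19.4 / 22.2 = 0.874.
For two independent groups with equal n: n = 2·((z_{α} + z_β) / d)².
z_{α} + z_β = 2.326 + 1.036 = 3.362.
n = 2 × (3.362 / 0.874)² = 2 × 3.847² = 2 × 14.80 = 29.6.
Round up to the next whole participant.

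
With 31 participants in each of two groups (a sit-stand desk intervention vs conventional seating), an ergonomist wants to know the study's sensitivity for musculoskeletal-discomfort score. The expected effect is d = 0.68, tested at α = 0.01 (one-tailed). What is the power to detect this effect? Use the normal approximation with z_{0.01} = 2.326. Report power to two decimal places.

power ≈ 0.64

For two equal groups, power = Φ(d·√(n/2) − z_{α}).
d·√(n/2) = 0.68 × √(31/2) = 0.68 × 3.937 = 2.677.
z_β = 2.677 − 2.326 = 0.351.
Power = Φ(0.351) = 0.637.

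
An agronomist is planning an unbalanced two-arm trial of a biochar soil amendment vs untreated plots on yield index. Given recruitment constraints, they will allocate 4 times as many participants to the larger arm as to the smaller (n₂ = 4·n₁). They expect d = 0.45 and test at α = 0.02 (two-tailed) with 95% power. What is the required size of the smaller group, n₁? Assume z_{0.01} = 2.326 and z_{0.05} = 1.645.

With allocation ratio k = n₂/n₁ = 4, Var(x̄₁−x̄₂) = σ²(1/n₁ + 1/(k·n₁)) = σ²·(k+1)/(k·n₁).
So n₁ = (1 + 1/k)·((z_{α/2} + z_β)/d)² = 1.250 × (3.971/0.45)².
n₁ = 1.250 × 77.87 = 97.3.
Round up: n₁ = 98, giving n₂ = 4 × 98 = 392.

n₁ = 98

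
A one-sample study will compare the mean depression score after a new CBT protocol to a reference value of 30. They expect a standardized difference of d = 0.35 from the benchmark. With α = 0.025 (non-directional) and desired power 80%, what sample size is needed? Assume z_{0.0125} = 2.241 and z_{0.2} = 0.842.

For a one-sample test: n = ((z_{α/2} + z_β) / d)².
z_{α/2} + z_β = 2.241 + 0.842 = 3.083.
n = (3.083 / 0.35)² = 8.809² = 77.59.
Round up.

n = 78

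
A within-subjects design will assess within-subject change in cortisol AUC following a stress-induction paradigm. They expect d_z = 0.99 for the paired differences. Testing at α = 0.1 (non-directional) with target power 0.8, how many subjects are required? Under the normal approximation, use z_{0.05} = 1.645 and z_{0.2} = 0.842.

For a paired (one-sample on differences) test: n = ((z_{α/2} + z_β) / d)².
z_{α/2} + z_β = 1.645 + 0.842 = 2.487.
n = (2.487 / 0.99)² = 2.512² = 6.31.
Round up.

n = 7 pairs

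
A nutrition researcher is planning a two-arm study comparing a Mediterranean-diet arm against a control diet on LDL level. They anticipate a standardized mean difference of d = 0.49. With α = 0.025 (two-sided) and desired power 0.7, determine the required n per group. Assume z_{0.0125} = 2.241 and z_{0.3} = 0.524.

n = 64 per group

For two independent groups with equal n: n = 2·((z_{α/2} + z_β) / d)².
z_{α/2} + z_β = 2.241 + 0.524 = 2.765.
n = 2 × (2.765 / 0.49)² = 2 × 5.643² = 2 × 31.84 = 63.7.
Round up to the next whole participant.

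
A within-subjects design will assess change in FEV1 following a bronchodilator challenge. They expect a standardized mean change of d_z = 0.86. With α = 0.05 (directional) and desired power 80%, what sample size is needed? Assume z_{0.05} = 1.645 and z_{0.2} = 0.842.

For a paired (one-sample on differences) test: n = ((z_{α} + z_β) / d)².
z_{α} + z_β = 1.645 + 0.842 = 2.487.
n = (2.487 / 0.86)² = 2.892² = 8.36.
Round up.

n = 9 pairs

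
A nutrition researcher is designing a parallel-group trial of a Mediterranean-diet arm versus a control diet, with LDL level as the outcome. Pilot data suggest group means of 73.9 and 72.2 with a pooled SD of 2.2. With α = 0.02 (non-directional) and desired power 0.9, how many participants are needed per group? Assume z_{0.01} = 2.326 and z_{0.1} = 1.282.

n = 44 per group

Cohen's d = |M₁ − M₂| / SD_pooled = |73.9 − 72.2| / 2.2 = 1.7 / 2.2 = 0.773.
For two independent groups with equal n: n = 2·((z_{α/2} + z_β) / d)².
z_{α/2} + z_β = 2.326 + 1.282 = 3.608.
n = 2 × (3.608 / 0.773)² = 2 × 4.668² = 2 × 21.79 = 43.6.
Round up to the next whole participant.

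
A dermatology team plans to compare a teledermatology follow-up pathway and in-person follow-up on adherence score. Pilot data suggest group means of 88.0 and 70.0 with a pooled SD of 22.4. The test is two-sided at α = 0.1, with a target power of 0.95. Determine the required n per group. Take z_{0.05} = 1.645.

Cohen's d = |M₁ − M₂| / SD_pooled = |88.0 − 70.0| / 22.4 = 18.0 / 22.4 = 0.804.
For two independent groups with equal n: n = 2·((z_{α/2} + z_β) / d)².
z_{α/2} + z_β = 1.645 + 1.645 = 3.290.
n = 2 × (3.290 / 0.804)² = 2 × 4.092² = 2 × 16.74 = 33.5.
Round up to the next whole participant.

n = 34 per group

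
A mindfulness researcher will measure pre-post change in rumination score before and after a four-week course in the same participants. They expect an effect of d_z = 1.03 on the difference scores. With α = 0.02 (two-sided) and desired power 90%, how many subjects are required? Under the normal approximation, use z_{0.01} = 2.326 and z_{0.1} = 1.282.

n = 13 pairs

For a paired (one-sample on differences) test: n = ((z_{α/2} + z_β) / d)².
z_{α/2} + z_β = 2.326 + 1.282 = 3.608.
n = (3.608 / 1.03)² = 3.503² = 12.27.
Round up.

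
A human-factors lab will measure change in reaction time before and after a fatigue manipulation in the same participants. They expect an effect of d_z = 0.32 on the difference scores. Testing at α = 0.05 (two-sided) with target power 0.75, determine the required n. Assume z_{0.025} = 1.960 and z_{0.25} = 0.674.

For a paired (one-sample on differences) test: n = ((z_{α/2} + z_β) / d)².
z_{α/2} + z_β = 1.960 + 0.674 = 2.634.
n = (2.634 / 0.32)² = 8.231² = 67.75.
Round up.

n = 68 pairs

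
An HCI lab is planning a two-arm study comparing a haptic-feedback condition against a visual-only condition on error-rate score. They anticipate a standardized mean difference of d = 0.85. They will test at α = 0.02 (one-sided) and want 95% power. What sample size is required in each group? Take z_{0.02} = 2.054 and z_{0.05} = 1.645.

n = 38 per group

For two independent groups with equal n: n = 2·((z_{α} + z_β) / d)².
z_{α} + z_β = 2.054 + 1.645 = 3.699.
n = 2 × (3.699 / 0.85)² = 2 × 4.352² = 2 × 18.94 = 37.9.
Round up to the next whole participant.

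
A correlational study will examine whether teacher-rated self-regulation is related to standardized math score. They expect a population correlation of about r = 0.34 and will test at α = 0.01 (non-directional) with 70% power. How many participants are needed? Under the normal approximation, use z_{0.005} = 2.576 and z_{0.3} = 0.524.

Fisher's z: C = ½·ln((1+r)/(1−r)) = ½·ln(2.0303) = 0.3541.
n = ((z_{α/2} + z_β)/C)² + 3.
(2.576 + 0.524) / 0.3541 = 3.100 / 0.3541 = 8.755.
n = 8.755² + 3 = 76.64 + 3 = 79.6.
Round up.

n = 80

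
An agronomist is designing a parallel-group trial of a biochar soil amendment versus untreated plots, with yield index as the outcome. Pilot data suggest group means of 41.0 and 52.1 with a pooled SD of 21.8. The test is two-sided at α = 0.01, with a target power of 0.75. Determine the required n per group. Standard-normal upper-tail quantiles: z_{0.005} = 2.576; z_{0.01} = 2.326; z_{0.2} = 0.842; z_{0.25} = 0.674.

n = 82 per group

Cohen's d = |M₁ − M₂| / SD_pooled = |41.0 − 52.1| / 21.8 = 11.1 / 21.8 = 0.509.
For two independent groups with equal n: n = 2·((z_{α/2} + z_β) / d)².
z_{α/2} + z_β = 2.576 + 0.674 = 3.250.
n = 2 × (3.250 / 0.509)² = 2 × 6.385² = 2 × 40.77 = 81.5.
Round up to the next whole participant.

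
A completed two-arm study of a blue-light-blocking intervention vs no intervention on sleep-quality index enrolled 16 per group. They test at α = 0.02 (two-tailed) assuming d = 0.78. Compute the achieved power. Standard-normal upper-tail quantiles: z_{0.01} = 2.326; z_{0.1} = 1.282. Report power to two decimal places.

power ≈ 0.45

For two equal groups, power = Φ(d·√(n/2) − z_{α/2}).
d·√(n/2) = 0.78 × √(16/2) = 0.78 × 2.828 = 2.206.
z_β = 2.206 − 2.326 = -0.120.
Power = Φ(-0.120) = 0.452.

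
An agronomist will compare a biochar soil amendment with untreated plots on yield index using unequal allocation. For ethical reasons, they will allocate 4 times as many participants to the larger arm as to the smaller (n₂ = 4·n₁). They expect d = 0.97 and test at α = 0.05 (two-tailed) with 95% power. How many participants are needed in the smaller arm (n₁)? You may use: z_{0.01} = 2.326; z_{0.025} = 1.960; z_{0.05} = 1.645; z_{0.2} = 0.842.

n₁ = 18

With allocation ratio k = n₂/n₁ = 4, Var(x̄₁−x̄₂) = σ²(1/n₁ + 1/(k·n₁)) = σ²·(k+1)/(k·n₁).
So n₁ = (1 + 1/k)·((z_{α/2} + z_β)/d)² = 1.250 × (3.605/0.97)².
n₁ = 1.250 × 13.81 = 17.3.
Round up: n₁ = 18, giving n₂ = 4 × 18 = 72.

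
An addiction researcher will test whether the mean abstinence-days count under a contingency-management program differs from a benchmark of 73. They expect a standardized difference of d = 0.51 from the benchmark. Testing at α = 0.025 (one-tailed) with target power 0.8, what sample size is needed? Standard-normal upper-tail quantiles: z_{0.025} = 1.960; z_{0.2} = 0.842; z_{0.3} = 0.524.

For a one-sample test: n = ((z_{α} + z_β) / d)².
z_{α} + z_β = 1.960 + 0.842 = 2.802.
n = (2.802 / 0.51)² = 5.494² = 30.19.
Round up.

n = 31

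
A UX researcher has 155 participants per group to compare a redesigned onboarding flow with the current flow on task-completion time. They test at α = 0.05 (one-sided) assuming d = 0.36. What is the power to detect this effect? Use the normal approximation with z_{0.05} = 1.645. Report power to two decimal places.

power ≈ 0.94

For two equal groups, power = Φ(d·√(n/2) − z_{α}).
d·√(n/2) = 0.36 × √(155/2) = 0.36 × 8.803 = 3.169.
z_β = 3.169 − 1.645 = 1.524.
Power = Φ(1.524) = 0.936.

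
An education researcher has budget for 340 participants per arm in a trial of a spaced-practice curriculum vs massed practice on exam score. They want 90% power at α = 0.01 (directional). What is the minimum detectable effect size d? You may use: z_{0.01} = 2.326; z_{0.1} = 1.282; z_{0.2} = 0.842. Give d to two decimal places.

For two independent groups of n = 340 each: d_min = (z_{α} + z_β)·√(2/n).
z-sum = 2.326 + 1.282 = 3.608.
d_min = 3.608 × √(2/340) = 3.608 × 0.0767 = 0.277.

d_min ≈ 0.28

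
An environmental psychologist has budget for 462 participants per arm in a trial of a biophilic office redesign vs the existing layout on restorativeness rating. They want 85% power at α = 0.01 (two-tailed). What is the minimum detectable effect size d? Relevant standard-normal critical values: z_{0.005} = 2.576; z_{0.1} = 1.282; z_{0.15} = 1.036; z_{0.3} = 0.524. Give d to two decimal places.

d_min ≈ 0.24

For two independent groups of n = 462 each: d_min = (z_{α/2} + z_β)·√(2/n).
z-sum = 2.576 + 1.036 = 3.612.
d_min = 3.612 × √(2/462) = 3.612 × 0.0658 = 0.238.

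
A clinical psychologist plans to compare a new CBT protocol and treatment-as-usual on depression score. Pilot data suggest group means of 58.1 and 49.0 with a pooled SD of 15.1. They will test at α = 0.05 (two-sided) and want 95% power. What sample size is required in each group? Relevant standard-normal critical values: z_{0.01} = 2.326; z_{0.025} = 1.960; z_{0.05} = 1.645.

Cohen's d = |M₁ − M₂| / SD_pooled = |58.1 − 49.0| / 15.1 = 9.1 / 15.1 = 0.603.
For two independent groups with equal n: n = 2·((z_{α/2} + z_β) / d)².
z_{α/2} + z_β = 1.960 + 1.645 = 3.605.
n = 2 × (3.605 / 0.603)² = 2 × 5.978² = 2 × 35.74 = 71.5.
Round up to the next whole participant.

n = 72 per group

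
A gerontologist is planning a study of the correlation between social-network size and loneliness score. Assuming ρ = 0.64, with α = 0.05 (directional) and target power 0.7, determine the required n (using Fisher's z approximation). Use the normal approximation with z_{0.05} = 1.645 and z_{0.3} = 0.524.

Fisher's z: C = ½·ln((1+r)/(1−r)) = ½·ln(4.5556) = 0.7582.
n = ((z_{α} + z_β)/C)² + 3.
(1.645 + 0.524) / 0.7582 = 2.169 / 0.7582 = 2.861.
n = 2.861² + 3 = 8.18 + 3 = 11.2.
Round up.

n = 12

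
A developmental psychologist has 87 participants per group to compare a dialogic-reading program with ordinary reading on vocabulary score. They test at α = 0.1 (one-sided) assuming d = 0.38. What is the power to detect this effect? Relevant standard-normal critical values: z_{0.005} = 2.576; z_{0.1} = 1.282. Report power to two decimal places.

For two equal groups, power = Φ(d·√(n/2) − z_{α}).
d·√(n/2) = 0.38 × √(87/2) = 0.38 × 6.595 = 2.506.
z_β = 2.506 − 1.282 = 1.224.
Power = Φ(1.224) = 0.890.

power ≈ 0.89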